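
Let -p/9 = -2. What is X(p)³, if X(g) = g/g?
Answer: 1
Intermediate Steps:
p = 18 (p = -9*(-2) = 18)
X(g) = 1
X(p)³ = 1³ = 1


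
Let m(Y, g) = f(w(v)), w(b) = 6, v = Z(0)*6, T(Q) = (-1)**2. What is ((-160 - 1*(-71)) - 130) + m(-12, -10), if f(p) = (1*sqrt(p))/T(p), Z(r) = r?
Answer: -219 + sqrt(6) ≈ -216.55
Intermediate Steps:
T(Q) = 1
v = 0 (v = 0*6 = 0)
f(p) = sqrt(p) (f(p) = (1*sqrt(p))/1 = sqrt(p)*1 = sqrt(p))
m(Y, g) = sqrt(6)
((-160 - 1*(-71)) - 130) + m(-12, -10) = ((-160 - 1*(-71)) - 130) + sqrt(6) = ((-160 + 71) - 130) + sqrt(6) = (-89 - 130) + sqrt(6) = -219 + sqrt(6)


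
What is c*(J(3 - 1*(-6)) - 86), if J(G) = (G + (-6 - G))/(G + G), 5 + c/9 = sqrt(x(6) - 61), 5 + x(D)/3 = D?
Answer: 3885 - 777*I*sqrt(58) ≈ 3885.0 - 5917.5*I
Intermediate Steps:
x(D) = -15 + 3*D
c = -45 + 9*I*sqrt(58) (c = -45 + 9*sqrt((-15 + 3*6) - 61) = -45 + 9*sqrt((-15 + 18) - 61) = -45 + 9*sqrt(3 - 61) = -45 + 9*sqrt(-58) = -45 + 9*(I*sqrt(58)) = -45 + 9*I*sqrt(58) ≈ -45.0 + 68.542*I)
J(G) = -3/G (J(G) = -6*1/(2*G) = -3/G)
c*(J(3 - 1*(-6)) - 86) = (-45 + 9*I*sqrt(58))*(-3/(3 - 1*(-6)) - 86) = (-45 + 9*I*sqrt(58))*(-3/(3 + 6) - 86) = (-45 + 9*I*sqrt(58))*(-3/9 - 86) = (-45 + 9*I*sqrt(58))*(-3*1/9 - 86) = (-45 + 9*I*sqrt(58))*(-1/3 - 86) = (-45 + 9*I*sqrt(58))*(-259/3) = 3885 - 777*I*sqrt(58)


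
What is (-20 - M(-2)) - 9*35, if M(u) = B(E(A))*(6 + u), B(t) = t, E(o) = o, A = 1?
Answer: -339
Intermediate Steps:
M(u) = 6 + u (M(u) = 1*(6 + u) = 6 + u)
(-20 - M(-2)) - 9*35 = (-20 - (6 - 2)) - 9*35 = (-20 - 1*4) - 315 = (-20 - 4) - 315 = -24 - 315 = -339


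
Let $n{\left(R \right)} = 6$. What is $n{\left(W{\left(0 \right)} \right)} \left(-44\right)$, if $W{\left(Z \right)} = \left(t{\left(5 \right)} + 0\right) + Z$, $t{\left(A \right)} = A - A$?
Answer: $-264$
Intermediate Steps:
$t{\left(A \right)} = 0$
$W{\left(Z \right)} = Z$ ($W{\left(Z \right)} = \left(0 + 0\right) + Z = 0 + Z = Z$)
$n{\left(W{\left(0 \right)} \right)} \left(-44\right) = 6 \left(-44\right) = -264$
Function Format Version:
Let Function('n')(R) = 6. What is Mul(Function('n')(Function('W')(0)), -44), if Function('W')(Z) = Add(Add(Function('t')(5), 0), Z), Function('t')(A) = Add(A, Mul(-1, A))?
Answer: -264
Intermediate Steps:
Function('t')(A) = 0
Function('W')(Z) = Z (Function('W')(Z) = Add(Add(0, 0), Z) = Add(0, Z) = Z)
Mul(Function('n')(Function('W')(0)), -44) = Mul(6, -44) = -264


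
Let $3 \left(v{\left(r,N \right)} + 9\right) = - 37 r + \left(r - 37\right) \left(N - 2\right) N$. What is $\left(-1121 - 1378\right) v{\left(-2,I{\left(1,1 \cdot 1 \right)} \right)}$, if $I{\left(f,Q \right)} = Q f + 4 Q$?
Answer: $448154$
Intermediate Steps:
$I{\left(f,Q \right)} = 4 Q + Q f$
$v{\left(r,N \right)} = -9 - \frac{37 r}{3} + \frac{N \left(-37 + r\right) \left(-2 + N\right)}{3}$ ($v{\left(r,N \right)} = -9 + \frac{- 37 r + \left(r - 37\right) \left(N - 2\right) N}{3} = -9 + \frac{- 37 r + \left(-37 + r\right) \left(-2 + N\right) N}{3} = -9 + \frac{- 37 r + N \left(-37 + r\right) \left(-2 + N\right)}{3} = -9 + \left(- \frac{37 r}{3} + \frac{N \left(-37 + r\right) \left(-2 + N\right)}{3}\right) = -9 - \frac{37 r}{3} + \frac{N \left(-37 + r\right) \left(-2 + N\right)}{3}$)
$\left(-1121 - 1378\right) v{\left(-2,I{\left(1,1 \cdot 1 \right)} \right)} = \left(-1121 - 1378\right) \left(-9 - - \frac{74}{3} - \frac{37 \left(1 \cdot 1 \left(4 + 1\right)\right)^{2}}{3} + \frac{74 \cdot 1 \cdot 1 \left(4 + 1\right)}{3} - \frac{2}{3} \cdot 1 \cdot 1 \left(4 + 1\right) \left(-2\right) + \frac{1}{3} \left(-2\right) \left(1 \cdot 1 \left(4 + 1\right)\right)^{2}\right) = - 2499 \left(-9 + \frac{74}{3} - \frac{37 \left(1 \cdot 5\right)^{2}}{3} + \frac{74 \cdot 1 \cdot 5}{3} - \frac{2}{3} \cdot 1 \cdot 5 \left(-2\right) + \frac{1}{3} \left(-2\right) \left(1 \cdot 5\right)^{2}\right) = - 2499 \left(-9 + \frac{74}{3} - \frac{37 \cdot 5^{2}}{3} + \frac{74}{3} \cdot 5 - \frac{10}{3} \left(-2\right) + \frac{1}{3} \left(-2\right) 5^{2}\right) = - 2499 \left(-9 + \frac{74}{3} - \frac{925}{3} + \frac{370}{3} + \frac{20}{3} + \frac{1}{3} \left(-2\right) 25\right) = - 2499 \left(-9 + \frac{74}{3} - \frac{925}{3} + \frac{370}{3} + \frac{20}{3} - \frac{50}{3}\right) = \left(-2499\right) \left(- \frac{538}{3}\right) = 448154$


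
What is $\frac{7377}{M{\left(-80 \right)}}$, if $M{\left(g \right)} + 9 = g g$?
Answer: $\frac{7377}{6391} \approx 1.1543$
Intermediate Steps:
$M{\left(g \right)} = -9 + g^{2}$ ($M{\left(g \right)} = -9 + g g = -9 + g^{2}$)
$\frac{7377}{M{\left(-80 \right)}} = \frac{7377}{-9 + \left(-80\right)^{2}} = \frac{7377}{-9 + 6400} = \frac{7377}{6391}$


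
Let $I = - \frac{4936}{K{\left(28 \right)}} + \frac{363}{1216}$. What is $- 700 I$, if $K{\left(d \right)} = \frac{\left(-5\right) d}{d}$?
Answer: $- \frac{210139685}{304} \approx -6.9125 \cdot 10^{5}$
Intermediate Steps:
$K{\left(d \right)} = -5$
$I = \frac{6003991}{6080}$ ($I = - \frac{4936}{-5} + \frac{363}{1216} = \left(-4936\right) \left(- \frac{1}{5}\right) + 363 \cdot \frac{1}{1216} = \frac{4936}{5} + \frac{363}{1216} = \frac{6003991}{6080} \approx 987.5$)
$- 700 I = \left(-700\right) \frac{6003991}{6080} = - \frac{210139685}{304}$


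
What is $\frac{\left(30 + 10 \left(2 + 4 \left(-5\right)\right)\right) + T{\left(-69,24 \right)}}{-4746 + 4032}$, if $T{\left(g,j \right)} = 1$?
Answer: $\frac{149}{714} \approx 0.20868$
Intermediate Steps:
$\frac{\left(30 + 10 \left(2 + 4 \left(-5\right)\right)\right) + T{\left(-69,24 \right)}}{-4746 + 4032} = \frac{\left(30 + 10 \left(2 + 4 \left(-5\right)\right)\right) + 1}{-4746 + 4032} = \frac{\left(30 + 10 \left(2 - 20\right)\right) + 1}{-714} = \left(\left(30 + 10 \left(-18\right)\right) + 1\right) \left(- \frac{1}{714}\right) = \left(\left(30 - 180\right) + 1\right) \left(- \frac{1}{714}\right) = \left(-150 + 1\right) \left(- \frac{1}{714}\right) = \left(-149\right) \left(- \frac{1}{714}\right) = \frac{149}{714}$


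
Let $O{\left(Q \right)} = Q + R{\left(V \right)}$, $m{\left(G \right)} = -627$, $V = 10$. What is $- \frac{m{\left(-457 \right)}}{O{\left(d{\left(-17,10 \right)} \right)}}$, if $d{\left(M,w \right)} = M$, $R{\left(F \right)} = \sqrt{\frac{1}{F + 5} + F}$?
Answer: $- \frac{159885}{4184} - \frac{627 \sqrt{2265}}{4184} \approx -45.345$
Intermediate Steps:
$R{\left(F \right)} = \sqrt{F + \frac{1}{5 + F}}$ ($R{\left(F \right)} = \sqrt{\frac{1}{5 + F} + F} = \sqrt{F + \frac{1}{5 + F}}$)
$O{\left(Q \right)} = Q + \frac{\sqrt{2265}}{15}$ ($O{\left(Q \right)} = Q + \sqrt{\frac{1 + 10 \left(5 + 10\right)}{5 + 10}} = Q + \sqrt{\frac{1 + 10 \cdot 15}{15}} = Q + \sqrt{\frac{1 + 150}{15}} = Q + \sqrt{\frac{1}{15} \cdot 151} = Q + \sqrt{\frac{151}{15}} = Q + \frac{\sqrt{2265}}{15}$)
$- \frac{m{\left(-457 \right)}}{O{\left(d{\left(-17,10 \right)} \right)}} = - \frac{-627}{-17 + \frac{\sqrt{2265}}{15}} = \frac{627}{-17 + \frac{\sqrt{2265}}{15}}$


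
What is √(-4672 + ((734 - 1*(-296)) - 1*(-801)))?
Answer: I*√2841 ≈ 53.301*I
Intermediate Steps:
√(-4672 + ((734 - 1*(-296)) - 1*(-801))) = √(-4672 + ((734 + 296) + 801)) = √(-4672 + (1030 + 801)) = √(-4672 + 1831) = √(-2841) = I*√2841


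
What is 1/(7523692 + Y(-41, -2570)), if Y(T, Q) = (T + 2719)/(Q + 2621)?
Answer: 51/383710970 ≈ 1.3291e-7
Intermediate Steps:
Y(T, Q) = (2719 + T)/(2621 + Q)
1/(7523692 + Y(-41, -2570)) = 1/(7523692 + (2719 - 41)/(2621 - 2570)) = 1/(7523692 + 2678/51) = 1/(383710970/51) = 51/383710970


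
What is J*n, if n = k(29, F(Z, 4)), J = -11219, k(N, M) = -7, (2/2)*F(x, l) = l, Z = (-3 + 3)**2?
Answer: 78533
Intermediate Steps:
Z = 0 (Z = 0**2 = 0)
F(x, l) = l
n = -7
J*n = -11219*(-7) = 78533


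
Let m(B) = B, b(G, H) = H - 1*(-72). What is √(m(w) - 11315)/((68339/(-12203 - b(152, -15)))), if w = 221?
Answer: -527180*I*√6/68339 ≈ -18.896*I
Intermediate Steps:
b(G, H) = 72 + H (b(G, H) = H + 72 = 72 + H)
√(m(w) - 11315)/((68339/(-12203 - b(152, -15)))) = √(221 - 11315)/((68339/(-12203 - (72 - 15)))) = √(-11094)/((68339/(-12203 - 1*57))) = (43*I*√6)/((68339/(-12203 - 57))) = (43*I*√6)/((68339/(-12260))) = (43*I*√6)/((68339*(-1/12260))) = (43*I*√6)/(-68339/12260) = (43*I*√6)*(-12260/68339) = -527180*I*√6/68339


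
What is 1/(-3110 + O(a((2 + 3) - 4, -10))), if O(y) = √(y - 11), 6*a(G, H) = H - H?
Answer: -3110/9672111 - I*√11/9672111 ≈ -0.00032154 - 3.4291e-7*I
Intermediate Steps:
a(G, H) = 0 (a(G, H) = (H - H)/6 = (⅙)*0 = 0)
O(y) = √(-11 + y)
1/(-3110 + O(a((2 + 3) - 4, -10))) = 1/(-3110 + √(-11 + 0)) = 1/(-3110 + √(-11)) = 1/(-3110 + I*√11)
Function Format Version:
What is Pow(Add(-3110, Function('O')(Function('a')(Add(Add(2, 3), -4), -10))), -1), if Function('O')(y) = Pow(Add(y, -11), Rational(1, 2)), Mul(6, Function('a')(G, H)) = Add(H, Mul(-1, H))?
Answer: Add(Rational(-3110, 9672111), Mul(Rational(-1, 9672111), I, Pow(11, Rational(1, 2)))) ≈ Add(-0.00032154, Mul(-3.4291e-7, I))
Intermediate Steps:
Function('a')(G, H) = 0 (Function('a')(G, H) = Mul(Rational(1, 6), Add(H, Mul(-1, H))) = Mul(Rational(1, 6), 0) = 0)
Function('O')(y) = Pow(Add(-11, y), Rational(1, 2))
Pow(Add(-3110, Function('O')(Function('a')(Add(Add(2, 3), -4), -10))), -1) = Pow(Add(-3110, Pow(Add(-11, 0), Rational(1, 2))), -1) = Pow(Add(-3110, Pow(-11, Rational(1, 2))), -1) = Pow(Add(-3110, Mul(I, Pow(11, Rational(1, 2)))), -1)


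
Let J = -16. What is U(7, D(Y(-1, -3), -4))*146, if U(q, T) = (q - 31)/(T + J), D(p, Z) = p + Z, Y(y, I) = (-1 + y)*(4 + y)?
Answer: 1752/13 ≈ 134.77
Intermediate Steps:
D(p, Z) = Z + p
U(q, T) = (-31 + q)/(-16 + T) (U(q, T) = (q - 31)/(T - 16) = (-31 + q)/(-16 + T))
U(7, D(Y(-1, -3), -4))*146 = ((-31 + 7)/(-16 + (-4 + (-4 + (-1)² + 3*(-1)))))*146 = (-24/(-16 + (-4 + (-4 + 1 - 3))))*146 = (-24/(-16 + (-4 - 6)))*146 = (-24/(-16 - 10))*146 = (-24/(-26))*146 = -1/26*(-24)*146 = (12/13)*146 = 1752/13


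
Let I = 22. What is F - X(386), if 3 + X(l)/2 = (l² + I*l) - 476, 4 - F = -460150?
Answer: 146136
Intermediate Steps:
F = 460154 (F = 4 - 1*(-460150) = 4 + 460150 = 460154)
X(l) = -958 + 2*l² + 44*l (X(l) = -6 + 2*((l² + 22*l) - 476) = -6 + 2*(-476 + l² + 22*l) = -6 + (-952 + 2*l² + 44*l) = -958 + 2*l² + 44*l)
F - X(386) = 460154 - (-958 + 2*386² + 44*386) = 460154 - (-958 + 2*148996 + 16984) = 460154 - (-958 + 297992 + 16984) = 460154 - 1*314018 = 460154 - 314018 = 146136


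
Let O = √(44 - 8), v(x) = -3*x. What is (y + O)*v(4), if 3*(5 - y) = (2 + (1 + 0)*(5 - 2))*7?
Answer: 8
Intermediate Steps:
O = 6 (O = √36 = 6)
y = -20/3 (y = 5 - (2 + (1 + 0)*(5 - 2))*7/3 = 5 - (2 + 1*3)*7/3 = 5 - (2 + 3)*7/3 = 5 - 5*7/3 = 5 - ⅓*35 = 5 - 35/3 = -20/3 ≈ -6.6667)
(y + O)*v(4) = (-20/3 + 6)*(-3*4) = -⅔*(-12) = 8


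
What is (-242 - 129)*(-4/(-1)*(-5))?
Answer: 7420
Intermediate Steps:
(-242 - 129)*(-4/(-1)*(-5)) = -371*(-4*(-1))*(-5) = -371*(-2*(-2))*(-5) = -1484*(-5) = -371*(-20) = 7420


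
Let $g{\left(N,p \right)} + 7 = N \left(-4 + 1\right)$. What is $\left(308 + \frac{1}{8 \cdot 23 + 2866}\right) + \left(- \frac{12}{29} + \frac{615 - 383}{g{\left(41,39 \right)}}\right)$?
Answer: $\frac{351626337}{1149850} \approx 305.8$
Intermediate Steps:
$g{\left(N,p \right)} = -7 - 3 N$ ($g{\left(N,p \right)} = -7 + N \left(-4 + 1\right) = -7 + N \left(-3\right) = -7 - 3 N$)
$\left(308 + \frac{1}{8 \cdot 23 + 2866}\right) + \left(- \frac{12}{29} + \frac{615 - 383}{g{\left(41,39 \right)}}\right) = \left(308 + \frac{1}{8 \cdot 23 + 2866}\right) + \left(- \frac{12}{29} + \frac{615 - 383}{-7 - 123}\right) = \left(308 + \frac{1}{184 + 2866}\right) + \left(\left(-12\right) \frac{1}{29} + \frac{615 - 383}{-7 - 123}\right) = \left(308 + \frac{1}{3050}\right) + \left(- \frac{12}{29} + \frac{232}{-130}\right) = \left(308 + \frac{1}{3050}\right) + \left(- \frac{12}{29} + 232 \left(- \frac{1}{130}\right)\right) = \frac{939401}{3050} - \frac{4144}{1885} = \frac{351626337}{1149850}$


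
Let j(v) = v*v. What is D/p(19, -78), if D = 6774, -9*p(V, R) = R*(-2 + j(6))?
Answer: 10161/442 ≈ 22.989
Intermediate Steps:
j(v) = v²
p(V, R) = -34*R/9 (p(V, R) = -R*(-2 + 6²)/9 = -R*(-2 + 36)/9 = -R*34/9 = -34*R/9)
D/p(19, -78) = 6774/((-34/9*(-78))) = 6774/(884/3) = 6774*(3/884) = 10161/442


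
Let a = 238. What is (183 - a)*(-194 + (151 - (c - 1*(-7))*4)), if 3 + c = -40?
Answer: -5555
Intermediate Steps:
c = -43 (c = -3 - 40 = -43)
(183 - a)*(-194 + (151 - (c - 1*(-7))*4)) = (183 - 1*238)*(-194 + (151 - (-43 - 1*(-7))*4)) = (183 - 238)*(-194 + (151 - (-43 + 7)*4)) = -55*(-194 + (151 - (-36)*4)) = -55*(-194 + (151 - 1*(-144))) = -55*(-194 + (151 + 144)) = -55*(-194 + 295) = -55*101 = -5555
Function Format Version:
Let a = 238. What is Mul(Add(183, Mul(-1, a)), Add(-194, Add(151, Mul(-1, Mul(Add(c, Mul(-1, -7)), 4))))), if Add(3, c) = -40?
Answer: -5555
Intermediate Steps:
c = -43 (c = Add(-3, -40) = -43)
Mul(Add(183, Mul(-1, a)), Add(-194, Add(151, Mul(-1, Mul(Add(c, Mul(-1, -7)), 4))))) = Mul(Add(183, Mul(-1, 238)), Add(-194, Add(151, Mul(-1, Mul(Add(-43, Mul(-1, -7)), 4))))) = Mul(Add(183, -238), Add(-194, Add(151, Mul(-1, Mul(Add(-43, 7), 4))))) = Mul(-55, Add(-194, Add(151, Mul(-1, Mul(-36, 4))))) = Mul(-55, Add(-194, Add(151, Mul(-1, -144)))) = Mul(-55, Add(-194, Add(151, 144))) = Mul(-55, Add(-194, 295)) = Mul(-55, 101) = -5555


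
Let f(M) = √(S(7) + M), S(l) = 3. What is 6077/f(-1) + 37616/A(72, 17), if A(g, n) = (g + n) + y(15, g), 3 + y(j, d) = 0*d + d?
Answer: 18808/79 + 6077*√2/2 ≈ 4535.2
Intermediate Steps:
y(j, d) = -3 + d (y(j, d) = -3 + (0*d + d) = -3 + (0 + d) = -3 + d)
A(g, n) = -3 + n + 2*g (A(g, n) = (g + n) + (-3 + g) = -3 + n + 2*g)
f(M) = √(3 + M)
6077/f(-1) + 37616/A(72, 17) = 6077/(√(3 - 1)) + 37616/(-3 + 17 + 2*72) = 6077/(√2) + 37616/(-3 + 17 + 144) = 6077*(√2/2) + 37616/158 = 6077*√2/2 + 37616*(1/158) = 6077*√2/2 + 18808/79 = 18808/79 + 6077*√2/2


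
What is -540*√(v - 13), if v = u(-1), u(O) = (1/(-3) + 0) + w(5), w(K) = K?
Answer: -900*I*√3 ≈ -1558.8*I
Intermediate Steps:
u(O) = 14/3 (u(O) = (1/(-3) + 0) + 5 = (-⅓ + 0) + 5 = -⅓ + 5 = 14/3)
v = 14/3 ≈ 4.6667
-540*√(v - 13) = -540*√(14/3 - 13) = -900*I*√3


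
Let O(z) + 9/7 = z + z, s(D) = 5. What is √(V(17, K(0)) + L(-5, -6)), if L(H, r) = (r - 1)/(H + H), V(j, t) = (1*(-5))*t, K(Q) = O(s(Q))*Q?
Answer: √70/10 ≈ 0.83666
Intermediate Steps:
O(z) = -9/7 + 2*z (O(z) = -9/7 + (z + z) = -9/7 + 2*z)
K(Q) = 61*Q/7 (K(Q) = (-9/7 + 2*5)*Q = (-9/7 + 10)*Q = 61*Q/7)
V(j, t) = -5*t
L(H, r) = (-1 + r)/(2*H) (L(H, r) = (-1 + r)/((2*H)) = (-1 + r)*(1/(2*H)) = (-1 + r)/(2*H))
√(V(17, K(0)) + L(-5, -6)) = √(-305*0/7 + (½)*(-1 - 6)/(-5)) = √(-5*0 + (½)*(-⅕)*(-7)) = √(0 + 7/10) = √(7/10) = √70/10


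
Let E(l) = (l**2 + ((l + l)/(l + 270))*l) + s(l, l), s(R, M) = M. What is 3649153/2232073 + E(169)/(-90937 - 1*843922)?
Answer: 1469344252999237/916049680858373 ≈ 1.6040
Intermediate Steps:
E(l) = l + l**2 + 2*l**2/(270 + l) (E(l) = (l**2 + ((l + l)/(l + 270))*l) + l = (l**2 + ((2*l)/(270 + l))*l) + l = (l**2 + (2*l/(270 + l))*l) + l = (l**2 + 2*l**2/(270 + l)) + l = l + l**2 + 2*l**2/(270 + l))
3649153/2232073 + E(169)/(-90937 - 1*843922) = 3649153/2232073 + (169*(270 + 169**2 + 273*169)/(270 + 169))/(-90937 - 1*843922) = 3649153*(1/2232073) + (169*(270 + 28561 + 46137)/439)/(-90937 - 843922) = 3649153/2232073 + (169*(1/439)*74968)/(-934859) = 3649153/2232073 + (12669592/439)*(-1/934859) = 3649153/2232073 - 12669592/410403101 = 1469344252999237/916049680858373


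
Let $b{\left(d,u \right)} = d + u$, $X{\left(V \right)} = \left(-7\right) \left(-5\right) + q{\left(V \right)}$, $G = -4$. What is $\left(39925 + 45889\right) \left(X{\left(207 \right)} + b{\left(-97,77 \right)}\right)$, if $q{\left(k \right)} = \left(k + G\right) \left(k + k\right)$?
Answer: $7213267398$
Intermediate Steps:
$q{\left(k \right)} = 2 k \left(-4 + k\right)$ ($q{\left(k \right)} = \left(k - 4\right) \left(k + k\right) = \left(-4 + k\right) 2 k = 2 k \left(-4 + k\right)$)
$X{\left(V \right)} = 35 + 2 V \left(-4 + V\right)$ ($X{\left(V \right)} = \left(-7\right) \left(-5\right) + 2 V \left(-4 + V\right) = 35 + 2 V \left(-4 + V\right)$)
$\left(39925 + 45889\right) \left(X{\left(207 \right)} + b{\left(-97,77 \right)}\right) = \left(39925 + 45889\right) \left(\left(35 + 2 \cdot 207 \left(-4 + 207\right)\right) + \left(-97 + 77\right)\right) = 85814 \left(\left(35 + 2 \cdot 207 \cdot 203\right) - 20\right) = 85814 \left(\left(35 + 84042\right) - 20\right) = 85814 \left(84077 - 20\right) = 85814 \cdot 84057 = 7213267398$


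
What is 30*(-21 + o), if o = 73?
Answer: 1560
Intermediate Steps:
30*(-21 + o) = 30*(-21 + 73) = 30*52 = 1560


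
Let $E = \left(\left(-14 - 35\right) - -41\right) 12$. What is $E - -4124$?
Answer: $4028$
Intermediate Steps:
$E = -96$ ($E = \left(-49 + 41\right) 12 = \left(-8\right) 12 = -96$)
$E - -4124 = -96 - -4124 = -96 + 4124 = 4028$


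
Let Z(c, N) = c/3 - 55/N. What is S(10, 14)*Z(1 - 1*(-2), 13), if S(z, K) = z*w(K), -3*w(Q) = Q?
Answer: 1960/13 ≈ 150.77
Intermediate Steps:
w(Q) = -Q/3
S(z, K) = -K*z/3 (S(z, K) = z*(-K/3) = -K*z/3)
Z(c, N) = -55/N + c/3 (Z(c, N) = c*(⅓) - 55/N = c/3 - 55/N = -55/N + c/3)
S(10, 14)*Z(1 - 1*(-2), 13) = (-⅓*14*10)*(-55/13 + (1 - 1*(-2))/3) = -140*(-55*1/13 + (1 + 2)/3)/3 = -140*(-55/13 + (⅓)*3)/3 = -140*(-55/13 + 1)/3 = -140/3*(-42/13) = 1960/13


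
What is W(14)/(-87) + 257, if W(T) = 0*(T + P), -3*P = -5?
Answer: 257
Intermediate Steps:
P = 5/3 (P = -1/3*(-5) = 5/3 ≈ 1.6667)
W(T) = 0 (W(T) = 0*(T + 5/3) = 0*(5/3 + T) = 0)
W(14)/(-87) + 257 = 0/(-87) + 257 = 0*(-1/87) + 257 = 0 + 257 = 257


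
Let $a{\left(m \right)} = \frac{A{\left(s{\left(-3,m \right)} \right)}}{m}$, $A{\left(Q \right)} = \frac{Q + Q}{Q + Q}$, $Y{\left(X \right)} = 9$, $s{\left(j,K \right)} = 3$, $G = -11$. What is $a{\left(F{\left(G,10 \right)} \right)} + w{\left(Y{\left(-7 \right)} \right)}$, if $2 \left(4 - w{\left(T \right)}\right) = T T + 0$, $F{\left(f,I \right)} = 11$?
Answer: $- \frac{801}{22} \approx -36.409$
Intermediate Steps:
$A{\left(Q \right)} = 1$ ($A{\left(Q \right)} = \frac{2 Q}{2 Q} = 2 Q \frac{1}{2 Q} = 1$)
$a{\left(m \right)} = \frac{1}{m}$ ($a{\left(m \right)} = 1 \frac{1}{m} = \frac{1}{m}$)
$w{\left(T \right)} = 4 - \frac{T^{2}}{2}$ ($w{\left(T \right)} = 4 - \frac{T T + 0}{2} = 4 - \frac{T^{2} + 0}{2} = 4 - \frac{T^{2}}{2}$)
$a{\left(F{\left(G,10 \right)} \right)} + w{\left(Y{\left(-7 \right)} \right)} = \frac{1}{11} + \left(4 - \frac{9^{2}}{2}\right) = \frac{1}{11} + \left(4 - \frac{81}{2}\right) = \frac{1}{11} - \frac{73}{2} = - \frac{801}{22}$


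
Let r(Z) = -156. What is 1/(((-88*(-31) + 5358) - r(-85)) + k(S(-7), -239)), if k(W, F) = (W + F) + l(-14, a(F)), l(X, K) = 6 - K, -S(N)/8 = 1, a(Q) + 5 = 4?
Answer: 1/8002 ≈ 0.00012497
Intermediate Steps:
a(Q) = -1 (a(Q) = -5 + 4 = -1)
S(N) = -8 (S(N) = -8*1 = -8)
k(W, F) = 7 + F + W (k(W, F) = (W + F) + (6 - 1*(-1)) = (F + W) + (6 + 1) = (F + W) + 7 = 7 + F + W)
1/(((-88*(-31) + 5358) - r(-85)) + k(S(-7), -239)) = 1/(((-88*(-31) + 5358) - 1*(-156)) + (7 - 239 - 8)) = 1/(((2728 + 5358) + 156) - 240) = 1/((8086 + 156) - 240) = 1/(8242 - 240) = 1/8002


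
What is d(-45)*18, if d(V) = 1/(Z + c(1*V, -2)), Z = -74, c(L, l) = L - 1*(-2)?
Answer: -2/13 ≈ -0.15385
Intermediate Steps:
c(L, l) = 2 + L (c(L, l) = L + 2 = 2 + L)
d(V) = 1/(-72 + V) (d(V) = 1/(-74 + (2 + 1*V)) = 1/(-74 + (2 + V)) = 1/(-72 + V))
d(-45)*18 = 18/(-72 - 45) = 18/(-117) = -1/117*18 = -2/13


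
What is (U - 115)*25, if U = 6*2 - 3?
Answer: -2650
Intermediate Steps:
U = 9 (U = 12 - 3 = 9)
(U - 115)*25 = (9 - 115)*25 = -106*25 = -2650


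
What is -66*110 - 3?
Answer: -7263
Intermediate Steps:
-66*110 - 3 = -7260 - 3 = -7263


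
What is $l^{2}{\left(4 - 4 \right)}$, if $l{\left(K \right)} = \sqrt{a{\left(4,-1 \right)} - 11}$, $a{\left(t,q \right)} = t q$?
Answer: $-15$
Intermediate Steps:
$a{\left(t,q \right)} = q t$
$l{\left(K \right)} = i \sqrt{15}$ ($l{\left(K \right)} = \sqrt{\left(-1\right) 4 - 11} = \sqrt{-4 - 11} = \sqrt{-15} = i \sqrt{15}$)
$l^{2}{\left(4 - 4 \right)} = \left(i \sqrt{15}\right)^{2} = -15$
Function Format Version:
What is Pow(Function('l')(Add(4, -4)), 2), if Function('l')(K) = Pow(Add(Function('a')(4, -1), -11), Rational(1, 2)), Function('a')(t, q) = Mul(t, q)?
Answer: -15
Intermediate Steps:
Function('a')(t, q) = Mul(q, t)
Function('l')(K) = Mul(I, Pow(15, Rational(1, 2))) (Function('l')(K) = Pow(Add(Mul(-1, 4), -11), Rational(1, 2)) = Pow(Add(-4, -11), Rational(1, 2)) = Pow(-15, Rational(1, 2)) = Mul(I, Pow(15, Rational(1, 2))))
Pow(Function('l')(Add(4, -4)), 2) = Pow(Mul(I, Pow(15, Rational(1, 2))), 2) = -15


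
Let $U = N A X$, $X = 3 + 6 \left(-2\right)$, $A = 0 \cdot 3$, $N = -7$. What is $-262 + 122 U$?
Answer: $-262$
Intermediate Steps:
$A = 0$
$X = -9$ ($X = 3 - 12 = -9$)
$U = 0$ ($U = \left(-7\right) 0 \left(-9\right) = 0 \left(-9\right) = 0$)
$-262 + 122 U = -262 + 122 \cdot 0 = -262 + 0 = -262$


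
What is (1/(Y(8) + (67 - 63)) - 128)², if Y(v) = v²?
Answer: 75742209/4624 ≈ 16380.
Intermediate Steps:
(1/(Y(8) + (67 - 63)) - 128)² = (1/(8² + (67 - 63)) - 128)² = (1/(64 + 4) - 128)² = (1/68 - 128)² = (-8703/68)² = 75742209/4624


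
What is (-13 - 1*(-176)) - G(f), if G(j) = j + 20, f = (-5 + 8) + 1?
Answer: 139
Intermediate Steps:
f = 4 (f = 3 + 1 = 4)
G(j) = 20 + j
(-13 - 1*(-176)) - G(f) = (-13 - 1*(-176)) - (20 + 4) = (-13 + 176) - 1*24 = 163 - 24 = 139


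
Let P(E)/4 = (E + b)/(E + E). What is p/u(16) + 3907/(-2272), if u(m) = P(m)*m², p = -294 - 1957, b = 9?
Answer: -32187/7100 ≈ -4.5334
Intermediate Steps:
p = -2251
P(E) = 2*(9 + E)/E (P(E) = 4*((E + 9)/(E + E)) = 4*((9 + E)/((2*E))) = 4*((9 + E)*(1/(2*E))) = 4*((9 + E)/(2*E)) = 2*(9 + E)/E)
u(m) = m²*(2 + 18/m) (u(m) = (2 + 18/m)*m² = m²*(2 + 18/m))
p/u(16) + 3907/(-2272) = -2251*1/(32*(9 + 16)) + 3907/(-2272) = -2251/(2*16*25) + 3907*(-1/2272) = -2251/800 - 3907/2272 = -32187/7100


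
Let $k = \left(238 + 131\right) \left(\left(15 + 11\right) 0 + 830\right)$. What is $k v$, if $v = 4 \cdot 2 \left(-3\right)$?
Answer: $-7350480$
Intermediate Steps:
$v = -24$ ($v = 8 \left(-3\right) = -24$)
$k = 306270$ ($k = 369 \left(26 \cdot 0 + 830\right) = 369 \left(0 + 830\right) = 369 \cdot 830 = 306270$)
$k v = 306270 \left(-24\right) = -7350480$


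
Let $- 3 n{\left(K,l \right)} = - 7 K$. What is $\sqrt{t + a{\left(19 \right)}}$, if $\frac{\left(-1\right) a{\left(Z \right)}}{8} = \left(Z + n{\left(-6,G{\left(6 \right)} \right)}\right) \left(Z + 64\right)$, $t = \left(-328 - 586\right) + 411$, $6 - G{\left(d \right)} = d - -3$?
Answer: $i \sqrt{3823} \approx 61.83 i$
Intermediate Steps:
$G{\left(d \right)} = 3 - d$ ($G{\left(d \right)} = 6 - \left(d - -3\right) = 6 - \left(d + 3\right) = 6 - \left(3 + d\right) = 3 - d$)
$n{\left(K,l \right)} = \frac{7 K}{3}$ ($n{\left(K,l \right)} = - \frac{\left(-7\right) K}{3} = \frac{7 K}{3}$)
$t = -503$ ($t = -914 + 411 = -503$)
$a{\left(Z \right)} = - 8 \left(-14 + Z\right) \left(64 + Z\right)$ ($a{\left(Z \right)} = - 8 \left(Z + \frac{7}{3} \left(-6\right)\right) \left(Z + 64\right) = - 8 \left(Z - 14\right) \left(64 + Z\right) = - 8 \left(-14 + Z\right) \left(64 + Z\right)$)
$\sqrt{t + a{\left(19 \right)}} = \sqrt{-503 - \left(432 + 2888\right)} = \sqrt{-503 - 3320} = \sqrt{-3823} = i \sqrt{3823}$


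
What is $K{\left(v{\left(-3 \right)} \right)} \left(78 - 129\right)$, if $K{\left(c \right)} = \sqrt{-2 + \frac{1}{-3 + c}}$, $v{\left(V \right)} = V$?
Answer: $- \frac{17 i \sqrt{78}}{2} \approx - 75.07 i$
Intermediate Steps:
$K{\left(v{\left(-3 \right)} \right)} \left(78 - 129\right) = \sqrt{\frac{7 - -6}{-3 - 3}} \left(78 - 129\right) = \sqrt{\frac{7 + 6}{-6}} \left(78 - 129\right) = \sqrt{\left(- \frac{1}{6}\right) 13} \left(-51\right) = \sqrt{- \frac{13}{6}} \left(-51\right) = \frac{i \sqrt{78}}{6} \left(-51\right) = - \frac{17 i \sqrt{78}}{2}$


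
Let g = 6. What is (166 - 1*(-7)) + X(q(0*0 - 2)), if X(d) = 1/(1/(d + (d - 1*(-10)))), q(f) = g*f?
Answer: 159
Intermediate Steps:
q(f) = 6*f
X(d) = 10 + 2*d (X(d) = 1/(1/(d + (d + 10))) = 1/(1/(d + (10 + d))) = 1/(1/(10 + 2*d)) = 10 + 2*d)
(166 - 1*(-7)) + X(q(0*0 - 2)) = (166 - 1*(-7)) + (10 + 2*(6*(0*0 - 2))) = (166 + 7) + (10 + 2*(6*(0 - 2))) = 173 + (10 + 2*(6*(-2))) = 173 + (10 + 2*(-12)) = 173 + (10 - 24) = 173 - 14 = 159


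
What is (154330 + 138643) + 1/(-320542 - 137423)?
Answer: 134171379944/457965 ≈ 2.9297e+5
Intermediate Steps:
(154330 + 138643) + 1/(-320542 - 137423) = 292973 + 1/(-457965) = 292973 - 1/457965 = 134171379944/457965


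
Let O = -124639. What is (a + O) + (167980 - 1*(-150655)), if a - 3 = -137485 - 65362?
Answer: -8848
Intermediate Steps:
a = -202844 (a = 3 + (-137485 - 65362) = 3 - 202847 = -202844)
(a + O) + (167980 - 1*(-150655)) = (-202844 - 124639) + (167980 - 1*(-150655)) = -327483 + (167980 + 150655) = -327483 + 318635 = -8848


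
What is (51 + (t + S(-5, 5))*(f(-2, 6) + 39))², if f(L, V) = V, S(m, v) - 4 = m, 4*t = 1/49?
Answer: 1490841/38416 ≈ 38.808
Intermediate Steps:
t = 1/196 (t = (¼)/49 = (¼)*(1/49) = 1/196 ≈ 0.0051020)
S(m, v) = 4 + m
(51 + (t + S(-5, 5))*(f(-2, 6) + 39))² = (51 + (1/196 + (4 - 5))*(6 + 39))² = (51 + (1/196 - 1)*45)² = (51 - 195/196*45)² = (51 - 8775/196)² = (1221/196)² = 1490841/38416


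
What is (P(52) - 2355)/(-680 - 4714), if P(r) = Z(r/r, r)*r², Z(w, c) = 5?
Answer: -385/186 ≈ -2.0699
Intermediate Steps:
P(r) = 5*r²
(P(52) - 2355)/(-680 - 4714) = (5*52² - 2355)/(-680 - 4714) = (5*2704 - 2355)/(-5394) = (13520 - 2355)*(-1/5394) = 11165*(-1/5394) = -385/186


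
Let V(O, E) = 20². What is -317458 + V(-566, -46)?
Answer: -317058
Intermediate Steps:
V(O, E) = 400
-317458 + V(-566, -46) = -317458 + 400 = -317058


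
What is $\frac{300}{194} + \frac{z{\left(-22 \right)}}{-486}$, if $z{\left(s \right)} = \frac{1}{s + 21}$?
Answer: $\frac{72997}{47142} \approx 1.5484$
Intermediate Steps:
$z{\left(s \right)} = \frac{1}{21 + s}$
$\frac{300}{194} + \frac{z{\left(-22 \right)}}{-486} = \frac{300}{194} + \frac{1}{\left(21 - 22\right) \left(-486\right)} = 300 \cdot \frac{1}{194} + \frac{1}{-1} \left(- \frac{1}{486}\right) = \frac{150}{97} - - \frac{1}{486} = \frac{150}{97} + \frac{1}{486} = \frac{72997}{47142}$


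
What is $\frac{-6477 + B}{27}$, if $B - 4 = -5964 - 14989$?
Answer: $- \frac{9142}{9} \approx -1015.8$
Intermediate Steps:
$B = -20949$ ($B = 4 - 20953 = -20949$)
$\frac{-6477 + B}{27} = \frac{-6477 - 20949}{27} = \left(-27426\right) \frac{1}{27} = - \frac{9142}{9}$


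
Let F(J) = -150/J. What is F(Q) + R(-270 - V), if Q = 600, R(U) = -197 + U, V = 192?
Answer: -2637/4 ≈ -659.25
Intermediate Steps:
F(Q) + R(-270 - V) = -150/600 + (-197 + (-270 - 1*192)) = -150*1/600 + (-197 + (-270 - 192)) = -¼ + (-197 - 462) = -¼ - 659 = -2637/4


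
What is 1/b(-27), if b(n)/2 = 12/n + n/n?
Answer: 9/10 ≈ 0.90000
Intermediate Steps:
b(n) = 2 + 24/n (b(n) = 2*(12/n + n/n) = 2*(12/n + 1) = 2*(1 + 12/n) = 2 + 24/n)
1/b(-27) = 1/(2 + 24/(-27)) = 1/(2 + 24*(-1/27)) = 1/(2 - 8/9) = 1/(10/9) = 9/10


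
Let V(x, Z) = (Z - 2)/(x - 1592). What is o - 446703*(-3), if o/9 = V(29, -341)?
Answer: 698197818/521 ≈ 1.3401e+6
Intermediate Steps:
V(x, Z) = (-2 + Z)/(-1592 + x)
o = 1029/521 (o = 9*((-2 - 341)/(-1592 + 29)) = 9*(-343/(-1563)) = 9*(-1/1563*(-343)) = 9*(343/1563) = 1029/521 ≈ 1.9750)
o - 446703*(-3) = 1029/521 - 446703*(-3) = 1029/521 + 1340109 = 698197818/521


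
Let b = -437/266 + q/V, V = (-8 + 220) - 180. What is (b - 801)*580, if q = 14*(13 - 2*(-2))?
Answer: -12914135/28 ≈ -4.6122e+5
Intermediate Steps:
V = 32 (V = 212 - 180 = 32)
q = 238 (q = 14*(13 + 4) = 14*17 = 238)
b = 649/112 (b = -437/266 + 238/32 = -437*1/266 + 238*(1/32) = -23/14 + 119/16 = 649/112 ≈ 5.7946)
(b - 801)*580 = (649/112 - 801)*580 = -89063/112*580 = -12914135/28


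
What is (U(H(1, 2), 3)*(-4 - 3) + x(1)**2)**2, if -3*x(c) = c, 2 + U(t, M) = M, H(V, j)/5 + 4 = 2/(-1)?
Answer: 3844/81 ≈ 47.457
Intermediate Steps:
H(V, j) = -30 (H(V, j) = -20 + 5*(2/(-1)) = -20 + 5*(2*(-1)) = -20 + 5*(-2) = -20 - 10 = -30)
U(t, M) = -2 + M
x(c) = -c/3
(U(H(1, 2), 3)*(-4 - 3) + x(1)**2)**2 = ((-2 + 3)*(-4 - 3) + (-1/3*1)**2)**2 = (1*(-7) + (-1/3)**2)**2 = (-7 + 1/9)**2 = (-62/9)**2 = 3844/81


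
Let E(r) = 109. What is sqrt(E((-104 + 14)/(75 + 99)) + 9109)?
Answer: sqrt(9218) ≈ 96.010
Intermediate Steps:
sqrt(E((-104 + 14)/(75 + 99)) + 9109) = sqrt(109 + 9109) = sqrt(9218)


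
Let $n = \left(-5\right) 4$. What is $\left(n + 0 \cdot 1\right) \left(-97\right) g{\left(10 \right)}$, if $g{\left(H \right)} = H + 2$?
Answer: $23280$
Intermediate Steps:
$n = -20$
$g{\left(H \right)} = 2 + H$
$\left(n + 0 \cdot 1\right) \left(-97\right) g{\left(10 \right)} = \left(-20 + 0 \cdot 1\right) \left(-97\right) \left(2 + 10\right) = \left(-20 + 0\right) \left(-97\right) 12 = \left(-20\right) \left(-97\right) 12 = 1940 \cdot 12 = 23280$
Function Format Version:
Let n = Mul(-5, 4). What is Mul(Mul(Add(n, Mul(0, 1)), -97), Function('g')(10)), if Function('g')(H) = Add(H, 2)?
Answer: 23280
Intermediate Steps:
n = -20
Function('g')(H) = Add(2, H)
Mul(Mul(Add(n, Mul(0, 1)), -97), Function('g')(10)) = Mul(Mul(Add(-20, Mul(0, 1)), -97), Add(2, 10)) = Mul(Mul(Add(-20, 0), -97), 12) = Mul(Mul(-20, -97), 12) = Mul(1940, 12) = 23280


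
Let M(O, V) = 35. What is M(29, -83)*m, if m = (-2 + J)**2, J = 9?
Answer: 1715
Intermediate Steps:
m = 49 (m = (-2 + 9)**2 = 7**2 = 49)
M(29, -83)*m = 35*49 = 1715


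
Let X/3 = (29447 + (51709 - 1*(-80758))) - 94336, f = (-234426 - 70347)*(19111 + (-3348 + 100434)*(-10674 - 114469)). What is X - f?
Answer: -3702874364411817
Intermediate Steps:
f = 3702874364614551 (f = -304773*(19111 + 97086*(-125143)) = -304773*(19111 - 12149633298) = -304773*(-12149614187) = 3702874364614551)
X = 202734 (X = 3*((29447 + (51709 - 1*(-80758))) - 94336) = 3*((29447 + (51709 + 80758)) - 94336) = 3*((29447 + 132467) - 94336) = 3*(161914 - 94336) = 3*67578 = 202734)
X - f = 202734 - 1*3702874364614551 = 202734 - 3702874364614551 = -3702874364411817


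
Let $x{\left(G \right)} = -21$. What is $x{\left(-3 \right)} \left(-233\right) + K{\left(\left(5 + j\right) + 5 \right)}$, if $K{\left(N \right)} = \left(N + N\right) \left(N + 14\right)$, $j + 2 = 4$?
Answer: $5517$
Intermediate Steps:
$j = 2$ ($j = -2 + 4 = 2$)
$K{\left(N \right)} = 2 N \left(14 + N\right)$
$x{\left(-3 \right)} \left(-233\right) + K{\left(\left(5 + j\right) + 5 \right)} = \left(-21\right) \left(-233\right) + 2 \left(\left(5 + 2\right) + 5\right) \left(14 + \left(\left(5 + 2\right) + 5\right)\right) = 4893 + 2 \left(7 + 5\right) \left(14 + \left(7 + 5\right)\right) = 4893 + 2 \cdot 12 \left(14 + 12\right) = 4893 + 2 \cdot 12 \cdot 26 = 4893 + 624 = 5517$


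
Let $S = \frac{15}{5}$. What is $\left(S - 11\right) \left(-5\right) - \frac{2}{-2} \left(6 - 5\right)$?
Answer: $40$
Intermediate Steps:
$S = 3$ ($S = 15 \cdot \frac{1}{5} = 3$)
$\left(S - 11\right) \left(-5\right) - \frac{2}{-2} \left(6 - 5\right) = \left(3 - 11\right) \left(-5\right) - \frac{2}{-2} \left(6 - 5\right) = \left(-8\right) \left(-5\right) \left(-2\right) \left(- \frac{1}{2}\right) 1 = 40 \cdot 1 \cdot 1 = 40 \cdot 1 = 40$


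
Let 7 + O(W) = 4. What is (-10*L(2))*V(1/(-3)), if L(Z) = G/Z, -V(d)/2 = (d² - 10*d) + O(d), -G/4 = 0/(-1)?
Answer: 0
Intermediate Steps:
O(W) = -3 (O(W) = -7 + 4 = -3)
G = 0 (G = -0/(-1) = -0*(-1) = -4*0 = 0)
V(d) = 6 - 2*d² + 20*d (V(d) = -2*((d² - 10*d) - 3) = -2*(-3 + d² - 10*d) = 6 - 2*d² + 20*d)
L(Z) = 0 (L(Z) = 0/Z = 0)
(-10*L(2))*V(1/(-3)) = (-10*0)*(6 - 2*(1/(-3))² + 20/(-3)) = 0*(6 - 2*(-⅓)² + 20*(-⅓)) = 0*(6 - 2*⅑ - 20/3) = 0*(6 - 2/9 - 20/3) = 0*(-8/9) = 0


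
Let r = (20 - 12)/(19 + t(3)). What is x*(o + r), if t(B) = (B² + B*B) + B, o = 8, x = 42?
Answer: 1722/5 ≈ 344.40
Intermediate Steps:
t(B) = B + 2*B² (t(B) = (B² + B²) + B = 2*B² + B = B + 2*B²)
r = ⅕ (r = (20 - 12)/(19 + 3*(1 + 2*3)) = 8/(19 + 3*(1 + 6)) = 8/(19 + 3*7) = 8/(19 + 21) = 8/40 = 8*(1/40) = ⅕ ≈ 0.20000)
x*(o + r) = 42*(8 + ⅕) = 42*(41/5) = 1722/5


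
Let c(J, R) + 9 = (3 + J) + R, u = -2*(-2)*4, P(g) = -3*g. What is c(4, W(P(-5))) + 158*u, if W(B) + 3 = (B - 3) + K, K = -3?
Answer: 2532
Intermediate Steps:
u = 16 (u = 4*4 = 16)
W(B) = -9 + B (W(B) = -3 + ((B - 3) - 3) = -3 + ((-3 + B) - 3) = -3 + (-6 + B) = -9 + B)
c(J, R) = -6 + J + R (c(J, R) = -9 + ((3 + J) + R) = -9 + (3 + J + R) = -6 + J + R)
c(4, W(P(-5))) + 158*u = (-6 + 4 + (-9 - 3*(-5))) + 158*16 = (-6 + 4 + (-9 + 15)) + 2528 = (-6 + 4 + 6) + 2528 = 4 + 2528 = 2532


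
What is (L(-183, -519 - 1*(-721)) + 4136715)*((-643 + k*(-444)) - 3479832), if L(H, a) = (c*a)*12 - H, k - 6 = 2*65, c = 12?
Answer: -14751169021974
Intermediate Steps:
k = 136 (k = 6 + 2*65 = 6 + 130 = 136)
L(H, a) = -H + 144*a (L(H, a) = (12*a)*12 - H = 144*a - H = -H + 144*a)
(L(-183, -519 - 1*(-721)) + 4136715)*((-643 + k*(-444)) - 3479832) = ((-1*(-183) + 144*(-519 - 1*(-721))) + 4136715)*((-643 + 136*(-444)) - 3479832) = ((183 + 144*(-519 + 721)) + 4136715)*((-643 - 60384) - 3479832) = ((183 + 144*202) + 4136715)*(-61027 - 3479832) = ((183 + 29088) + 4136715)*(-3540859) = (29271 + 4136715)*(-3540859) = 4165986*(-3540859) = -14751169021974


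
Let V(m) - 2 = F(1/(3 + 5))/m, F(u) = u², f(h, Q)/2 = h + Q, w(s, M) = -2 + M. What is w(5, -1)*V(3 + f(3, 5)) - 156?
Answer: -196995/1216 ≈ -162.00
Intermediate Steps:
f(h, Q) = 2*Q + 2*h (f(h, Q) = 2*(h + Q) = 2*(Q + h) = 2*Q + 2*h)
V(m) = 2 + 1/(64*m) (V(m) = 2 + (1/(3 + 5))²/m = 2 + (1/8)²/m = 2 + (⅛)²/m = 2 + 1/(64*m))
w(5, -1)*V(3 + f(3, 5)) - 156 = (-2 - 1)*(2 + 1/(64*(3 + (2*5 + 2*3)))) - 156 = -3*(2 + 1/(64*(3 + (10 + 6)))) - 156 = -3*(2 + 1/(64*(3 + 16))) - 156 = -3*(2 + (1/64)/19) - 156 = -3*(2 + (1/64)*(1/19)) - 156 = -3*(2 + 1/1216) - 156 = -3*2433/1216 - 156 = -7299/1216 - 156 = -196995/1216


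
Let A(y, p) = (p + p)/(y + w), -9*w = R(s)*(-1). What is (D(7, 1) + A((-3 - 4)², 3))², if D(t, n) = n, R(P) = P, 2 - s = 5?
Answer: 6724/5329 ≈ 1.2618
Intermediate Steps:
s = -3 (s = 2 - 1*5 = 2 - 5 = -3)
w = -⅓ (w = -(-1)*(-1)/3 = -⅑*3 = -⅓ ≈ -0.33333)
A(y, p) = 2*p/(-⅓ + y) (A(y, p) = (p + p)/(y - ⅓) = (2*p)/(-⅓ + y) = 2*p/(-⅓ + y))
(D(7, 1) + A((-3 - 4)², 3))² = (1 + 6*3/(-1 + 3*(-3 - 4)²))² = (1 + 6*3/(-1 + 3*(-7)²))² = (1 + 6*3/(-1 + 3*49))² = (1 + 6*3/(-1 + 147))² = (1 + 6*3/146)² = (1 + 6*3*(1/146))² = (1 + 9/73)² = (82/73)² = 6724/5329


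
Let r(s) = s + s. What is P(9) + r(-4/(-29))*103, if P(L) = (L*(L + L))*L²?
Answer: 381362/29 ≈ 13150.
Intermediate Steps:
P(L) = 2*L⁴ (P(L) = (L*(2*L))*L² = (2*L²)*L² = 2*L⁴)
r(s) = 2*s
P(9) + r(-4/(-29))*103 = 2*9⁴ + (2*(-4/(-29)))*103 = 2*6561 + (2*(-4*(-1/29)))*103 = 13122 + (2*(4/29))*103 = 13122 + (8/29)*103 = 13122 + 824/29 = 381362/29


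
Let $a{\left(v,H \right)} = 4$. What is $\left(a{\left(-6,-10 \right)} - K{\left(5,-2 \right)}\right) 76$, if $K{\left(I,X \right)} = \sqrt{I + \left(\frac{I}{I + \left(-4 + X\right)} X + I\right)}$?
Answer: $304 - 152 \sqrt{5} \approx -35.882$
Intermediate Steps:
$K{\left(I,X \right)} = \sqrt{2 I + \frac{I X}{-4 + I + X}}$ ($K{\left(I,X \right)} = \sqrt{I + \left(\frac{I}{-4 + I + X} X + I\right)} = \sqrt{I + \left(\frac{I X}{-4 + I + X} + I\right)} = \sqrt{I + \left(I + \frac{I X}{-4 + I + X}\right)} = \sqrt{2 I + \frac{I X}{-4 + I + X}}$)
$\left(a{\left(-6,-10 \right)} - K{\left(5,-2 \right)}\right) 76 = \left(4 - \sqrt{\frac{5 \left(-8 + 2 \cdot 5 + 3 \left(-2\right)\right)}{-4 + 5 - 2}}\right) 76 = \left(4 - \sqrt{\frac{5 \left(-8 + 10 - 6\right)}{-1}}\right) 76 = \left(4 - \sqrt{5 \left(-1\right) \left(-4\right)}\right) 76 = \left(4 - \sqrt{20}\right) 76 = \left(4 - 2 \sqrt{5}\right) 76 = 304 - 152 \sqrt{5}$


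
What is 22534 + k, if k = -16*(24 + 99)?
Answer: 20566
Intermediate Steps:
k = -1968 (k = -16*123 = -1968)
22534 + k = 22534 - 1968 = 20566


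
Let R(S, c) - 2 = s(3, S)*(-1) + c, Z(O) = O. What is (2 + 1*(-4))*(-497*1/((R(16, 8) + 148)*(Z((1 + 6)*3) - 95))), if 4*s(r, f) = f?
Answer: -71/814 ≈ -0.087224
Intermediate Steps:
s(r, f) = f/4
R(S, c) = 2 + c - S/4 (R(S, c) = 2 + ((S/4)*(-1) + c) = 2 + (-S/4 + c) = 2 + (c - S/4) = 2 + c - S/4)
(2 + 1*(-4))*(-497*1/((R(16, 8) + 148)*(Z((1 + 6)*3) - 95))) = (2 + 1*(-4))*(-497*1/(((1 + 6)*3 - 95)*((2 + 8 - 1/4*16) + 148))) = (2 - 4)*(-497*1/((7*3 - 95)*((2 + 8 - 4) + 148))) = -(-994)/((21 - 95)*(6 + 148)) = -(-994)/((-74*154)) = -(-994)/(-11396) = -(-994)*(-1)/11396 = -2*71/1628 = -71/814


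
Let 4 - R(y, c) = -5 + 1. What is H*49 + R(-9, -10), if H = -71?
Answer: -3471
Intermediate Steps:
R(y, c) = 8 (R(y, c) = 4 - (-5 + 1) = 4 - 1*(-4) = 4 + 4 = 8)
H*49 + R(-9, -10) = -71*49 + 8 = -3479 + 8 = -3471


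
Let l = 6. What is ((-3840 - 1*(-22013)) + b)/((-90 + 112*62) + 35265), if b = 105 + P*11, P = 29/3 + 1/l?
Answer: 110317/252714 ≈ 0.43653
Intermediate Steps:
P = 59/6 (P = 29/3 + 1/6 = 29*(⅓) + 1*(⅙) = 29/3 + ⅙ = 59/6 ≈ 9.8333)
b = 1279/6 (b = 105 + (59/6)*11 = 105 + 649/6 = 1279/6 ≈ 213.17)
((-3840 - 1*(-22013)) + b)/((-90 + 112*62) + 35265) = ((-3840 - 1*(-22013)) + 1279/6)/((-90 + 112*62) + 35265) = ((-3840 + 22013) + 1279/6)/((-90 + 6944) + 35265) = (18173 + 1279/6)/(6854 + 35265) = (110317/6)/42119 = (110317/6)*(1/42119) = 110317/252714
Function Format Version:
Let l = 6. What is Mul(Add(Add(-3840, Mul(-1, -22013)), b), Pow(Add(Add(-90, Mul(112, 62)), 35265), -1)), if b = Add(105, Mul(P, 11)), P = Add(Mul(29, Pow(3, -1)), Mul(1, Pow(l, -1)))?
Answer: Rational(110317, 252714) ≈ 0.43653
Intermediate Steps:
P = Rational(59, 6) (P = Add(Mul(29, Pow(3, -1)), Mul(1, Pow(6, -1))) = Add(Mul(29, Rational(1, 3)), Mul(1, Rational(1, 6))) = Add(Rational(29, 3), Rational(1, 6)) = Rational(59, 6) ≈ 9.8333)
b = Rational(1279, 6) (b = Add(105, Mul(Rational(59, 6), 11)) = Add(105, Rational(649, 6)) = Rational(1279, 6) ≈ 213.17)
Mul(Add(Add(-3840, Mul(-1, -22013)), b), Pow(Add(Add(-90, Mul(112, 62)), 35265), -1)) = Mul(Add(Add(-3840, Mul(-1, -22013)), Rational(1279, 6)), Pow(Add(Add(-90, Mul(112, 62)), 35265), -1)) = Mul(Add(Add(-3840, 22013), Rational(1279, 6)), Pow(Add(Add(-90, 6944), 35265), -1)) = Mul(Add(18173, Rational(1279, 6)), Pow(Add(6854, 35265), -1)) = Mul(Rational(110317, 6), Pow(42119, -1)) = Mul(Rational(110317, 6), Rational(1, 42119)) = Rational(110317, 252714)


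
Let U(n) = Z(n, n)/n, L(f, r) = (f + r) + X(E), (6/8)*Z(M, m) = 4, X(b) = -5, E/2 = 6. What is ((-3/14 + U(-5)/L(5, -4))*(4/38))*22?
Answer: 242/1995 ≈ 0.12130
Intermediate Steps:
E = 12 (E = 2*6 = 12)
Z(M, m) = 16/3 (Z(M, m) = (4/3)*4 = 16/3)
L(f, r) = -5 + f + r (L(f, r) = (f + r) - 5 = -5 + f + r)
U(n) = 16/(3*n)
((-3/14 + U(-5)/L(5, -4))*(4/38))*22 = ((-3/14 + ((16/3)/(-5))/(-5 + 5 - 4))*(4/38))*22 = ((-3*1/14 + ((16/3)*(-1/5))/(-4))*(4*(1/38)))*22 = ((-3/14 - 16/15*(-1/4))*(2/19))*22 = ((-3/14 + 4/15)*(2/19))*22 = ((11/210)*(2/19))*22 = (11/1995)*22 = 242/1995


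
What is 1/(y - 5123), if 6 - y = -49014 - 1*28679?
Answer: 1/72576 ≈ 1.3779e-5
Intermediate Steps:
y = 77699 (y = 6 - (-49014 - 1*28679) = 6 - (-49014 - 28679) = 6 - 1*(-77693) = 6 + 77693 = 77699)
1/(y - 5123) = 1/(77699 - 5123) = 1/72576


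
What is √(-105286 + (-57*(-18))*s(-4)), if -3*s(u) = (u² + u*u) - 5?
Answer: 2*I*√28630 ≈ 338.41*I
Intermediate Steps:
s(u) = 5/3 - 2*u²/3 (s(u) = -((u² + u*u) - 5)/3 = -((u² + u²) - 5)/3 = -(2*u² - 5)/3 = -(-5 + 2*u²)/3 = 5/3 - 2*u²/3)
√(-105286 + (-57*(-18))*s(-4)) = √(-105286 + (-57*(-18))*(5/3 - ⅔*(-4)²)) = √(-105286 + 1026*(5/3 - ⅔*16)) = √(-105286 + 1026*(5/3 - 32/3)) = √(-105286 + 1026*(-9)) = √(-105286 - 9234) = √(-114520) = 2*I*√28630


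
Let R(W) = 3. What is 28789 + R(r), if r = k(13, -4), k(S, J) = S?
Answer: 28792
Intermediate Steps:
r = 13
28789 + R(r) = 28789 + 3 = 28792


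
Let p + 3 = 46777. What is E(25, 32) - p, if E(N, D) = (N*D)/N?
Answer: -46742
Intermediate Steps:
E(N, D) = D (E(N, D) = (D*N)/N = D)
p = 46774 (p = -3 + 46777 = 46774)
E(25, 32) - p = 32 - 1*46774 = 32 - 46774 = -46742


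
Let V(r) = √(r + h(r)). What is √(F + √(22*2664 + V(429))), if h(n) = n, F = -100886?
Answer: √(-100886 + √(58608 + √858)) ≈ 317.24*I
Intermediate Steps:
V(r) = √2*√r (V(r) = √(r + r) = √(2*r) = √2*√r)
√(F + √(22*2664 + V(429))) = √(-100886 + √(22*2664 + √2*√429)) = √(-100886 + √(58608 + √858))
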